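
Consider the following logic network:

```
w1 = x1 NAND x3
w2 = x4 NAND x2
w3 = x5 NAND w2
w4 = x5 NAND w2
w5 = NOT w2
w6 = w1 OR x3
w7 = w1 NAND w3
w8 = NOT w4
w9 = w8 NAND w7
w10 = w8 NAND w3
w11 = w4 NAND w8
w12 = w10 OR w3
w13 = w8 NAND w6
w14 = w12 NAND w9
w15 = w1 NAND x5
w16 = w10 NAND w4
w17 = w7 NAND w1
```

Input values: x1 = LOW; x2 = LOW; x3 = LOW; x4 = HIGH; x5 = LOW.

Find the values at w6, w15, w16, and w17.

w1 = x1 NAND x3 = LOW NAND LOW = HIGH
w2 = x4 NAND x2 = HIGH NAND LOW = HIGH
w3 = x5 NAND w2 = LOW NAND HIGH = HIGH
w4 = x5 NAND w2 = LOW NAND HIGH = HIGH
w6 = w1 OR x3 = HIGH OR LOW = HIGH
w7 = w1 NAND w3 = HIGH NAND HIGH = LOW
w8 = NOT w4 = NOT HIGH = LOW
w10 = w8 NAND w3 = LOW NAND HIGH = HIGH
w15 = w1 NAND x5 = HIGH NAND LOW = HIGH
w16 = w10 NAND w4 = HIGH NAND HIGH = LOW
w17 = w7 NAND w1 = LOW NAND HIGH = HIGH

w6 = HIGH, w15 = HIGH, w16 = LOW, w17 = HIGH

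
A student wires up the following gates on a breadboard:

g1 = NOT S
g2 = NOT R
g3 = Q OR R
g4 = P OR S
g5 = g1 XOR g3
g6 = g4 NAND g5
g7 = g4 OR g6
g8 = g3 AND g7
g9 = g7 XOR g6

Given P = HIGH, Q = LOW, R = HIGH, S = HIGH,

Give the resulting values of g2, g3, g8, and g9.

g1 = NOT S = NOT HIGH = LOW
g2 = NOT R = NOT HIGH = LOW
g3 = Q OR R = LOW OR HIGH = HIGH
g4 = P OR S = HIGH OR HIGH = HIGH
g5 = g1 XOR g3 = LOW XOR HIGH = HIGH
g6 = g4 NAND g5 = HIGH NAND HIGH = LOW
g7 = g4 OR g6 = HIGH OR LOW = HIGH
g8 = g3 AND g7 = HIGH AND HIGH = HIGH
g9 = g7 XOR g6 = HIGH XOR LOW = HIGH

g2 = LOW  g3 = HIGH  g8 = HIGH  g9 = HIGH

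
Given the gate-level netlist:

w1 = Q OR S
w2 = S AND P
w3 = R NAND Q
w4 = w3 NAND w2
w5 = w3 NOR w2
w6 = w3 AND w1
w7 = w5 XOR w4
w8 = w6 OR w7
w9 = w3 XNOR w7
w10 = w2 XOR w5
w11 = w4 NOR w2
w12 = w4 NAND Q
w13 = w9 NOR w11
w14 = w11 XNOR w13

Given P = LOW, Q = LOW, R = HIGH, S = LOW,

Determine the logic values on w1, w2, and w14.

w1 = LOW, w2 = LOW, w14 = HIGH

w1 = Q OR S = LOW OR LOW = LOW
w2 = S AND P = LOW AND LOW = LOW
w3 = R NAND Q = HIGH NAND LOW = HIGH
w4 = w3 NAND w2 = HIGH NAND LOW = HIGH
w5 = w3 NOR w2 = HIGH NOR LOW = LOW
w7 = w5 XOR w4 = LOW XOR HIGH = HIGH
w9 = w3 XNOR w7 = HIGH XNOR HIGH = HIGH
w11 = w4 NOR w2 = HIGH NOR LOW = LOW
w13 = w9 NOR w11 = HIGH NOR LOW = LOW
w14 = w11 XNOR w13 = LOW XNOR LOW = HIGH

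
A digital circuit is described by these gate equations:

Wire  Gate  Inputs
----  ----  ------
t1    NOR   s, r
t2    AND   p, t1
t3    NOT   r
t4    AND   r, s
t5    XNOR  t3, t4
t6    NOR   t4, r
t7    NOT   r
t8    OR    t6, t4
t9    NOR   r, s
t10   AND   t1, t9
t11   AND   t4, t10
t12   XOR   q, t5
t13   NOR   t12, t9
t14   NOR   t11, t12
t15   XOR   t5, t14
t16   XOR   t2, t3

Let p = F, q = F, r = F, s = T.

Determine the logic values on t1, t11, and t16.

t1 = F; t11 = F; t16 = T

t1 = s NOR r = T NOR F = F
t2 = p AND t1 = F AND F = F
t3 = NOT r = NOT F = T
t4 = r AND s = F AND T = F
t9 = r NOR s = F NOR T = F
t10 = t1 AND t9 = F AND F = F
t11 = t4 AND t10 = F AND F = F
t16 = t2 XOR t3 = F XOR T = T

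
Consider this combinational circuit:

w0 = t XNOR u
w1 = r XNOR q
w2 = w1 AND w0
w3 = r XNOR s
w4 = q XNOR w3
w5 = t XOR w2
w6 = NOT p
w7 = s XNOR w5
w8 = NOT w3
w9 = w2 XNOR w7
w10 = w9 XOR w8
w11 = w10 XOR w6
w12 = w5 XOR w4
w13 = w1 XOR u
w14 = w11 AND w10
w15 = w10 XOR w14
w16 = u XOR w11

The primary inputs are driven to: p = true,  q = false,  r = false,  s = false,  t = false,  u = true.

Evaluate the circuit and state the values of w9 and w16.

w9 = false  w16 = true

w0 = t XNOR u = false XNOR true = false
w1 = r XNOR q = false XNOR false = true
w2 = w1 AND w0 = true AND false = false
w3 = r XNOR s = false XNOR false = true
w5 = t XOR w2 = false XOR false = false
w6 = NOT p = NOT true = false
w7 = s XNOR w5 = false XNOR false = true
w8 = NOT w3 = NOT true = false
w9 = w2 XNOR w7 = false XNOR true = false
w10 = w9 XOR w8 = false XOR false = false
w11 = w10 XOR w6 = false XOR false = false
w16 = u XOR w11 = true XOR false = true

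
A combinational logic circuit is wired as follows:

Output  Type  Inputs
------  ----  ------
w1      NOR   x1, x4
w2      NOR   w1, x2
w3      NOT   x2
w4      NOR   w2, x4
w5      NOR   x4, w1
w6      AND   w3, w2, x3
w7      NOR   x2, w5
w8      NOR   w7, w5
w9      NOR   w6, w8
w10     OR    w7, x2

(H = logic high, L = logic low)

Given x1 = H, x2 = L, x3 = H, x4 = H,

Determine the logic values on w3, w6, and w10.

w1 = x1 NOR x4 = H NOR H = L
w2 = w1 NOR x2 = L NOR L = H
w3 = NOT x2 = NOT L = H
w5 = x4 NOR w1 = H NOR L = L
w6 = w3 AND w2 AND x3 = H AND H AND H = H
w7 = x2 NOR w5 = L NOR L = H
w10 = w7 OR x2 = H OR L = H

w3 = H; w6 = H; w10 = H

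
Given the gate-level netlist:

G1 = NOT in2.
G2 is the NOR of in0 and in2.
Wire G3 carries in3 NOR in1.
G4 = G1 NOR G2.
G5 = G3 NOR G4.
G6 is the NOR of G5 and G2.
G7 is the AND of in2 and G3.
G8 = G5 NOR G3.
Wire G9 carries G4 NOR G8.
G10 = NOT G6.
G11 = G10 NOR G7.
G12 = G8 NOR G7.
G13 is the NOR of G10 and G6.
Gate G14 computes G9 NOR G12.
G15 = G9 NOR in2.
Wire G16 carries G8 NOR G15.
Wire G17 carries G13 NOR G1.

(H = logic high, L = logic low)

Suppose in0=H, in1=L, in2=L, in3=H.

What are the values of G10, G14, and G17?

G10 = H, G14 = L, G17 = L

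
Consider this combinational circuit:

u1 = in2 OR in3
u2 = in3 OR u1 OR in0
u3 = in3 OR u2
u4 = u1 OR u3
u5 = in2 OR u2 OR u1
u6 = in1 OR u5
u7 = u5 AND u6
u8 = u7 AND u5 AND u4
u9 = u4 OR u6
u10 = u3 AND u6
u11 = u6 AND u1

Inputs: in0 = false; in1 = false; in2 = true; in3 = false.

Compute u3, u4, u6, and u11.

u1 = in2 OR in3 = true OR false = true
u2 = in3 OR u1 OR in0 = false OR true OR false = true
u3 = in3 OR u2 = false OR true = true
u4 = u1 OR u3 = true OR true = true
u5 = in2 OR u2 OR u1 = true OR true OR true = true
u6 = in1 OR u5 = false OR true = true
u11 = u6 AND u1 = true AND true = true

u3 = true, u4 = true, u6 = true, u11 = true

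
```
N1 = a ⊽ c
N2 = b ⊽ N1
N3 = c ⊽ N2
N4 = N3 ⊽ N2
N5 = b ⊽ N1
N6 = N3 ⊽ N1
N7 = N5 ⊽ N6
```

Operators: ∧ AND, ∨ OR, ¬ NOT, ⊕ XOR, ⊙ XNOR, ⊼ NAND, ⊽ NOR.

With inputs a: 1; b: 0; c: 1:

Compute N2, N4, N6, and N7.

N2 = 1; N4 = 0; N6 = 1; N7 = 0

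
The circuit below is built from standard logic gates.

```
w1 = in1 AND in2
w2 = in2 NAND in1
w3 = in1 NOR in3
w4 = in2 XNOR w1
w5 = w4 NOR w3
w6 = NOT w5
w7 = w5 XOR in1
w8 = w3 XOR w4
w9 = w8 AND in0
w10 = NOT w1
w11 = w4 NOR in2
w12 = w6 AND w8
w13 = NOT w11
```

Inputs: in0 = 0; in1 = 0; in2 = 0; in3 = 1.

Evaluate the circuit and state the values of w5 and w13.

w1 = in1 AND in2 = 0 AND 0 = 0
w3 = in1 NOR in3 = 0 NOR 1 = 0
w4 = in2 XNOR w1 = 0 XNOR 0 = 1
w5 = w4 NOR w3 = 1 NOR 0 = 0
w11 = w4 NOR in2 = 1 NOR 0 = 0
w13 = NOT w11 = NOT 0 = 1

w5 = 0; w13 = 1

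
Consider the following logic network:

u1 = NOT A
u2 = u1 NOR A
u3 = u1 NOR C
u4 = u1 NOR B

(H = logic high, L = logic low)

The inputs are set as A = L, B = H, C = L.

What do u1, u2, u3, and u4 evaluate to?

u1 = NOT A = NOT L = H
u2 = u1 NOR A = H NOR L = L
u3 = u1 NOR C = H NOR L = L
u4 = u1 NOR B = H NOR H = L

u1 = H  u2 = L  u3 = L  u4 = L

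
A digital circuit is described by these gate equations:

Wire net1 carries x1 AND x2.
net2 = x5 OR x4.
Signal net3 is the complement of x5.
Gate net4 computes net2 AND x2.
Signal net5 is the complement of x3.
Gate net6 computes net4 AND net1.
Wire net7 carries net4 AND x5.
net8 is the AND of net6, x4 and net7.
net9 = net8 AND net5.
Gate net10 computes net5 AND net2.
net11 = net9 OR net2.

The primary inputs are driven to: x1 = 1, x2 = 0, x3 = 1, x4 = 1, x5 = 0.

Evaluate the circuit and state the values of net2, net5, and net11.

net1 = x1 AND x2 = 1 AND 0 = 0
net2 = x5 OR x4 = 0 OR 1 = 1
net4 = net2 AND x2 = 1 AND 0 = 0
net5 = NOT x3 = NOT 1 = 0
net6 = net4 AND net1 = 0 AND 0 = 0
net7 = net4 AND x5 = 0 AND 0 = 0
net8 = net6 AND x4 AND net7 = 0 AND 1 AND 0 = 0
net9 = net8 AND net5 = 0 AND 0 = 0
net11 = net9 OR net2 = 0 OR 1 = 1

net2 = 1, net5 = 0, net11 = 1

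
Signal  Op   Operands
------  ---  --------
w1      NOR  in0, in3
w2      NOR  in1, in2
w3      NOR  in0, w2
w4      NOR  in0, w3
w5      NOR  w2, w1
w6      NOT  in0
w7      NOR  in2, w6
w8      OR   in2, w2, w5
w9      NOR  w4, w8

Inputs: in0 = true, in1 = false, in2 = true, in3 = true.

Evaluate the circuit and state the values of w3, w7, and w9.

w1 = in0 NOR in3 = true NOR true = false
w2 = in1 NOR in2 = false NOR true = false
w3 = in0 NOR w2 = true NOR false = false
w4 = in0 NOR w3 = true NOR false = false
w5 = w2 NOR w1 = false NOR false = true
w6 = NOT in0 = NOT true = false
w7 = in2 NOR w6 = true NOR false = false
w8 = in2 OR w2 OR w5 = true OR false OR true = true
w9 = w4 NOR w8 = false NOR true = false

w3 = false  w7 = false  w9 = false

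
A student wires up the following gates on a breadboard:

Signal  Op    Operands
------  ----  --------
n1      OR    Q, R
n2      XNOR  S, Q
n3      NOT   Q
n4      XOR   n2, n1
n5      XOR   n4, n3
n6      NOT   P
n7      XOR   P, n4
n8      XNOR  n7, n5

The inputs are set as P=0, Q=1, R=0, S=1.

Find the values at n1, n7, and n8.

n1 = 1; n7 = 0; n8 = 1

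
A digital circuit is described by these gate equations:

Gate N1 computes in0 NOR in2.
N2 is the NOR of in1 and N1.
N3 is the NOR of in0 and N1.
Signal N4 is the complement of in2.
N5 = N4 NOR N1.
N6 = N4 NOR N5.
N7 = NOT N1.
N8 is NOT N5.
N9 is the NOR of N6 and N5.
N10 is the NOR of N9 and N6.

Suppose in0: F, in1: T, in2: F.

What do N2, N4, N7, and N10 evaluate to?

N1 = in0 NOR in2 = F NOR F = T
N2 = in1 NOR N1 = T NOR T = F
N4 = NOT in2 = NOT F = T
N5 = N4 NOR N1 = T NOR T = F
N6 = N4 NOR N5 = T NOR F = F
N7 = NOT N1 = NOT T = F
N9 = N6 NOR N5 = F NOR F = T
N10 = N9 NOR N6 = T NOR F = F

N2 = F, N4 = T, N7 = F, N10 = F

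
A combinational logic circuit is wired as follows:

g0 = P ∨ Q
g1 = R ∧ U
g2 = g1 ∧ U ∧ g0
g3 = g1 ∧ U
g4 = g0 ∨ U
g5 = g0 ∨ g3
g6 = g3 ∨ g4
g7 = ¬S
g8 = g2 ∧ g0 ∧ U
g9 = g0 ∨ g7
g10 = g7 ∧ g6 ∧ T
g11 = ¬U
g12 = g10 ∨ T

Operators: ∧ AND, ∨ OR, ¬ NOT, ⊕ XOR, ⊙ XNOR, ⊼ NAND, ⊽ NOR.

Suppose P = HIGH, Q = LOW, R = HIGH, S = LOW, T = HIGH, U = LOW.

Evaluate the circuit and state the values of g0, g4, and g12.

g0 = HIGH; g4 = HIGH; g12 = HIGH

g0 = P OR Q = HIGH OR LOW = HIGH
g1 = R AND U = HIGH AND LOW = LOW
g3 = g1 AND U = LOW AND LOW = LOW
g4 = g0 OR U = HIGH OR LOW = HIGH
g6 = g3 OR g4 = LOW OR HIGH = HIGH
g7 = NOT S = NOT LOW = HIGH
g10 = g7 AND g6 AND T = HIGH AND HIGH AND HIGH = HIGH
g12 = g10 OR T = HIGH OR HIGH = HIGH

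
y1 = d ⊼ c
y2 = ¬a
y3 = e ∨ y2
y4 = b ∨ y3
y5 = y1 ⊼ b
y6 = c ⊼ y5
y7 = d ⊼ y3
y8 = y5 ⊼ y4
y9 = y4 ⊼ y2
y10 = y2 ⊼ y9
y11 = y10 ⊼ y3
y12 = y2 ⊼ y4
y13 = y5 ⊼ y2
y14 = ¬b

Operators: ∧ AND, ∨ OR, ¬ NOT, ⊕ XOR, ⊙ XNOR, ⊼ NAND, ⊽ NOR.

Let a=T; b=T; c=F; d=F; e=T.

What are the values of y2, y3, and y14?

y2 = F  y3 = T  y14 = F

y2 = NOT a = NOT T = F
y3 = e OR y2 = T OR F = T
y14 = NOT b = NOT T = F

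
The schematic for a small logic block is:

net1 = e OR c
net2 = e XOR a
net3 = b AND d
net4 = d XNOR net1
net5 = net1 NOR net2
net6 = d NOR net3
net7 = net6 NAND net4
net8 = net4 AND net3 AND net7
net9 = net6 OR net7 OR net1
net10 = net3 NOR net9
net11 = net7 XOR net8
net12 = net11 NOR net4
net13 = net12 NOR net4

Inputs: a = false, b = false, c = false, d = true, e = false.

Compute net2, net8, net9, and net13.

net1 = e OR c = false OR false = false
net2 = e XOR a = false XOR false = false
net3 = b AND d = false AND true = false
net4 = d XNOR net1 = true XNOR false = false
net6 = d NOR net3 = true NOR false = false
net7 = net6 NAND net4 = false NAND false = true
net8 = net4 AND net3 AND net7 = false AND false AND true = false
net9 = net6 OR net7 OR net1 = false OR true OR false = true
net11 = net7 XOR net8 = true XOR false = true
net12 = net11 NOR net4 = true NOR false = false
net13 = net12 NOR net4 = false NOR false = true

net2 = false  net8 = false  net9 = true  net13 = true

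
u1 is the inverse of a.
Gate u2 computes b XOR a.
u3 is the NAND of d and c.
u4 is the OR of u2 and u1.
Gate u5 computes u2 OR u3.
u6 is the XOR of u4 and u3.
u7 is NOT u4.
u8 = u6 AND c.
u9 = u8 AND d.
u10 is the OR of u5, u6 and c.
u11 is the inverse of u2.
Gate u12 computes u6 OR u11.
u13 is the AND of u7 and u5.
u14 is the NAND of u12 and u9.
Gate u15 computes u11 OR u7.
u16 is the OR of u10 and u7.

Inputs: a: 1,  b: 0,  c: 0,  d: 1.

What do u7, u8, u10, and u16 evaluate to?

u1 = NOT a = NOT 1 = 0
u2 = b XOR a = 0 XOR 1 = 1
u3 = d NAND c = 1 NAND 0 = 1
u4 = u2 OR u1 = 1 OR 0 = 1
u5 = u2 OR u3 = 1 OR 1 = 1
u6 = u4 XOR u3 = 1 XOR 1 = 0
u7 = NOT u4 = NOT 1 = 0
u8 = u6 AND c = 0 AND 0 = 0
u10 = u5 OR u6 OR c = 1 OR 0 OR 0 = 1
u16 = u10 OR u7 = 1 OR 0 = 1

u7 = 0  u8 = 0  u10 = 1  u16 = 1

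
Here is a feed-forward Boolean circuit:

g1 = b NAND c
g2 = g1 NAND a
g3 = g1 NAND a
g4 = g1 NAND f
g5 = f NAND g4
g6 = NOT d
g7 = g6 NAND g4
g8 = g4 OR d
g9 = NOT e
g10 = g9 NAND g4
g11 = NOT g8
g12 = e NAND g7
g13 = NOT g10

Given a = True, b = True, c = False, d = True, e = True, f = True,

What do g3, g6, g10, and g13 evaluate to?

g1 = b NAND c = True NAND False = True
g3 = g1 NAND a = True NAND True = False
g4 = g1 NAND f = True NAND True = False
g6 = NOT d = NOT True = False
g9 = NOT e = NOT True = False
g10 = g9 NAND g4 = False NAND False = True
g13 = NOT g10 = NOT True = False

g3 = False; g6 = False; g10 = True; g13 = False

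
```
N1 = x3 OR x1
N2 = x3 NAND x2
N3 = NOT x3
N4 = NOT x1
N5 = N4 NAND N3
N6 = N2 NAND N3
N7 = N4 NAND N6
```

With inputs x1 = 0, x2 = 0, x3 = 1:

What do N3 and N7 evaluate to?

N3 = 0, N7 = 0

N2 = x3 NAND x2 = 1 NAND 0 = 1
N3 = NOT x3 = NOT 1 = 0
N4 = NOT x1 = NOT 0 = 1
N6 = N2 NAND N3 = 1 NAND 0 = 1
N7 = N4 NAND N6 = 1 NAND 1 = 0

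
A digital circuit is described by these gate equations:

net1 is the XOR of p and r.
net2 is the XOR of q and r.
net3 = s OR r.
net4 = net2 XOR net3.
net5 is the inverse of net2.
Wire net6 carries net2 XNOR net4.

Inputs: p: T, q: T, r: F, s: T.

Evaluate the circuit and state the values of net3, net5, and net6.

net3 = T  net5 = F  net6 = F

net2 = q XOR r = T XOR F = T
net3 = s OR r = T OR F = T
net4 = net2 XOR net3 = T XOR T = F
net5 = NOT net2 = NOT T = F
net6 = net2 XNOR net4 = T XNOR F = F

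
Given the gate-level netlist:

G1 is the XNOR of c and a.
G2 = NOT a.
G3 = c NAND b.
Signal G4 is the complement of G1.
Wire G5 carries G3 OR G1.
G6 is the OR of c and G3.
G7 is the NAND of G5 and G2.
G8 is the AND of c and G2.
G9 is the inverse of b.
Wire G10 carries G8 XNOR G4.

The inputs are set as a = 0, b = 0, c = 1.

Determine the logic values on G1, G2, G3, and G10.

G1 = c XNOR a = 1 XNOR 0 = 0
G2 = NOT a = NOT 0 = 1
G3 = c NAND b = 1 NAND 0 = 1
G4 = NOT G1 = NOT 0 = 1
G8 = c AND G2 = 1 AND 1 = 1
G10 = G8 XNOR G4 = 1 XNOR 1 = 1

G1 = 0; G2 = 1; G3 = 1; G10 = 1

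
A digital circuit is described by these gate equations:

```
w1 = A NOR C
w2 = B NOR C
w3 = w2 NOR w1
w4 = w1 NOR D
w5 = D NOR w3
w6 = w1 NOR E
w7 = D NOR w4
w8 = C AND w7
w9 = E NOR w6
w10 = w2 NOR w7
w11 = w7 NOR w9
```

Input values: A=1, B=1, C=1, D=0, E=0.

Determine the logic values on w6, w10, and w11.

w6 = 1  w10 = 1  w11 = 1

w1 = A NOR C = 1 NOR 1 = 0
w2 = B NOR C = 1 NOR 1 = 0
w4 = w1 NOR D = 0 NOR 0 = 1
w6 = w1 NOR E = 0 NOR 0 = 1
w7 = D NOR w4 = 0 NOR 1 = 0
w9 = E NOR w6 = 0 NOR 1 = 0
w10 = w2 NOR w7 = 0 NOR 0 = 1
w11 = w7 NOR w9 = 0 NOR 0 = 1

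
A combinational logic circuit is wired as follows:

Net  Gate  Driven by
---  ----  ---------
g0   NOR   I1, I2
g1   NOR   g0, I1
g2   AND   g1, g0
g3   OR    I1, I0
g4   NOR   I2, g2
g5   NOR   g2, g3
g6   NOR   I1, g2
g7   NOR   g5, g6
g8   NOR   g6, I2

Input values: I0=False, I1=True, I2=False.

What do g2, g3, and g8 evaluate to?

g0 = I1 NOR I2 = True NOR False = False
g1 = g0 NOR I1 = False NOR True = False
g2 = g1 AND g0 = False AND False = False
g3 = I1 OR I0 = True OR False = True
g6 = I1 NOR g2 = True NOR False = False
g8 = g6 NOR I2 = False NOR False = True

g2 = False, g3 = True, g8 = True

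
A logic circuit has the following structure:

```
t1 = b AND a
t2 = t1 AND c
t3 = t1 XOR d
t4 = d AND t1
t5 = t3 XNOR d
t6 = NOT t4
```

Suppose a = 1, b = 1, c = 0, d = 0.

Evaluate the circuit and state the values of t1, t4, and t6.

t1 = b AND a = 1 AND 1 = 1
t4 = d AND t1 = 0 AND 1 = 0
t6 = NOT t4 = NOT 0 = 1

t1 = 1  t4 = 0  t6 = 1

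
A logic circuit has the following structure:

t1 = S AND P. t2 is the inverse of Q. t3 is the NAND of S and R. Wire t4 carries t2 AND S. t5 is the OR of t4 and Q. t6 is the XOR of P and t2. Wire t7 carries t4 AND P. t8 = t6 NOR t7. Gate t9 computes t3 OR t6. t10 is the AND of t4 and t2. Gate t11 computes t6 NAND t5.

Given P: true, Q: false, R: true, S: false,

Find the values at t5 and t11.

t2 = NOT Q = NOT false = true
t4 = t2 AND S = true AND false = false
t5 = t4 OR Q = false OR false = false
t6 = P XOR t2 = true XOR true = false
t11 = t6 NAND t5 = false NAND false = true

t5 = false, t11 = true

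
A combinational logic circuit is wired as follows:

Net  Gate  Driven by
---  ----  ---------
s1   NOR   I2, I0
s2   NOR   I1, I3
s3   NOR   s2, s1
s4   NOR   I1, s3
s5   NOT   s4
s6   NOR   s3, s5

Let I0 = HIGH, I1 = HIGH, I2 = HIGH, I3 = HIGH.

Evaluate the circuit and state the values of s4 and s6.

s1 = I2 NOR I0 = HIGH NOR HIGH = LOW
s2 = I1 NOR I3 = HIGH NOR HIGH = LOW
s3 = s2 NOR s1 = LOW NOR LOW = HIGH
s4 = I1 NOR s3 = HIGH NOR HIGH = LOW
s5 = NOT s4 = NOT LOW = HIGH
s6 = s3 NOR s5 = HIGH NOR HIGH = LOW

s4 = LOW  s6 = LOW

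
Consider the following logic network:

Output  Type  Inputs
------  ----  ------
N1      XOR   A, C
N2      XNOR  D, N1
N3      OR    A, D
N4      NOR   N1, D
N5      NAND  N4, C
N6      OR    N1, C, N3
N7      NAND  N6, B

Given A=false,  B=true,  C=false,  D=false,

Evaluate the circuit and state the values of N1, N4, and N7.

N1 = false; N4 = true; N7 = true

N1 = A XOR C = false XOR false = false
N3 = A OR D = false OR false = false
N4 = N1 NOR D = false NOR false = true
N6 = N1 OR C OR N3 = false OR false OR false = false
N7 = N6 NAND B = false NAND true = true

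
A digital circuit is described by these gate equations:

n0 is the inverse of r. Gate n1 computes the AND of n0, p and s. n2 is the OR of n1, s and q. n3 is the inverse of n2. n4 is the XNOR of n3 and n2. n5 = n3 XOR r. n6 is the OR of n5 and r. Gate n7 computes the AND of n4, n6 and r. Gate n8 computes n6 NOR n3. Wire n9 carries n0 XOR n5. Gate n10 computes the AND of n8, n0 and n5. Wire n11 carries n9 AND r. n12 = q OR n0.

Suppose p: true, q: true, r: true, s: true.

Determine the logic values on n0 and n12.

n0 = false, n12 = true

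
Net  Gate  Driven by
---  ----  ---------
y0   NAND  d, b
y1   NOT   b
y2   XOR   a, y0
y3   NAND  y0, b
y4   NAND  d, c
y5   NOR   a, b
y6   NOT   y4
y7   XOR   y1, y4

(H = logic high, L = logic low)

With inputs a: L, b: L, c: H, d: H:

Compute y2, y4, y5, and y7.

y2 = H  y4 = L  y5 = H  y7 = H

y0 = d NAND b = H NAND L = H
y1 = NOT b = NOT L = H
y2 = a XOR y0 = L XOR H = H
y4 = d NAND c = H NAND H = L
y5 = a NOR b = L NOR L = H
y7 = y1 XOR y4 = H XOR L = H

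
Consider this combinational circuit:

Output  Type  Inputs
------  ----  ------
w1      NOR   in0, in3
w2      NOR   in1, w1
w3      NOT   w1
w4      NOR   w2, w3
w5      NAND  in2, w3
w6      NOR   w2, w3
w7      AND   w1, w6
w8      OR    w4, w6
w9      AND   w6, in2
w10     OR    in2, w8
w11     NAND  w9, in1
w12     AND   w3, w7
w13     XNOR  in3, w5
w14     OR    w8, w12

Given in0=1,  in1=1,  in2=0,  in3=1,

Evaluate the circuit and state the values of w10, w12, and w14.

w1 = in0 NOR in3 = 1 NOR 1 = 0
w2 = in1 NOR w1 = 1 NOR 0 = 0
w3 = NOT w1 = NOT 0 = 1
w4 = w2 NOR w3 = 0 NOR 1 = 0
w6 = w2 NOR w3 = 0 NOR 1 = 0
w7 = w1 AND w6 = 0 AND 0 = 0
w8 = w4 OR w6 = 0 OR 0 = 0
w10 = in2 OR w8 = 0 OR 0 = 0
w12 = w3 AND w7 = 1 AND 0 = 0
w14 = w8 OR w12 = 0 OR 0 = 0

w10 = 0  w12 = 0  w14 = 0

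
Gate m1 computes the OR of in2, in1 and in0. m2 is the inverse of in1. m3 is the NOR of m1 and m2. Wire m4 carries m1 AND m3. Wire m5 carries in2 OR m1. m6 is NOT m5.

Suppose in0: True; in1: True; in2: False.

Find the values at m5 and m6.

m5 = True, m6 = False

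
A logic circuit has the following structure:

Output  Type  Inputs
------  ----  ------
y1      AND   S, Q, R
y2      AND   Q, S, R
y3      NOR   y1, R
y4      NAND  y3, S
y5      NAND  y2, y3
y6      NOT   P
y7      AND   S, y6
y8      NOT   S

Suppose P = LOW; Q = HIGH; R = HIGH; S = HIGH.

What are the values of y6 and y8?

y6 = HIGH  y8 = LOW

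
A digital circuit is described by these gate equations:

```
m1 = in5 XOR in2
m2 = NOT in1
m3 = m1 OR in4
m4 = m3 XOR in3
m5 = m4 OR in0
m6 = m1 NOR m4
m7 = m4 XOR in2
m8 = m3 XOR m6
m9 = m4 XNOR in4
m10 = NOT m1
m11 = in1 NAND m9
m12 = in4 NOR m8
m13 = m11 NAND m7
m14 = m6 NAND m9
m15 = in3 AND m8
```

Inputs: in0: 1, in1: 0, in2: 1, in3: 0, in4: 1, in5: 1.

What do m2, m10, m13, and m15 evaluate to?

m2 = 1  m10 = 1  m13 = 1  m15 = 0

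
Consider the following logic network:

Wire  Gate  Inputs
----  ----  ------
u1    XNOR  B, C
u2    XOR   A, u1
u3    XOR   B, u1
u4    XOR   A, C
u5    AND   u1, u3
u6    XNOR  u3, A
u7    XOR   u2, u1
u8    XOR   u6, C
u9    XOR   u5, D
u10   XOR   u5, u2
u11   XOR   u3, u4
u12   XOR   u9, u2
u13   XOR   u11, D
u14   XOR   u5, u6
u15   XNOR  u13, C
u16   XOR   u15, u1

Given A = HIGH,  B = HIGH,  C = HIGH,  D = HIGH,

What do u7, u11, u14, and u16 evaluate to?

u7 = HIGH; u11 = LOW; u14 = LOW; u16 = LOW

u1 = B XNOR C = HIGH XNOR HIGH = HIGH
u2 = A XOR u1 = HIGH XOR HIGH = LOW
u3 = B XOR u1 = HIGH XOR HIGH = LOW
u4 = A XOR C = HIGH XOR HIGH = LOW
u5 = u1 AND u3 = HIGH AND LOW = LOW
u6 = u3 XNOR A = LOW XNOR HIGH = LOW
u7 = u2 XOR u1 = LOW XOR HIGH = HIGH
u11 = u3 XOR u4 = LOW XOR LOW = LOW
u13 = u11 XOR D = LOW XOR HIGH = HIGH
u14 = u5 XOR u6 = LOW XOR LOW = LOW
u15 = u13 XNOR C = HIGH XNOR HIGH = HIGH
u16 = u15 XOR u1 = HIGH XOR HIGH = LOW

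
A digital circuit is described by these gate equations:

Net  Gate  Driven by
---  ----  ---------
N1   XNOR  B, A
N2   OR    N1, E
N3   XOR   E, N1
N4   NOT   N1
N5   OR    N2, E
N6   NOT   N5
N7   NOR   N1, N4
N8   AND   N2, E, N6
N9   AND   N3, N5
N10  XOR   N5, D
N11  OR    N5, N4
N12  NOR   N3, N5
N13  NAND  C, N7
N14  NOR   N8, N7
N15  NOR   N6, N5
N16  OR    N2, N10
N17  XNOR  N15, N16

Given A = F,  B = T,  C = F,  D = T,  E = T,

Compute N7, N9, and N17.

N7 = F; N9 = T; N17 = F

N1 = B XNOR A = T XNOR F = F
N2 = N1 OR E = F OR T = T
N3 = E XOR N1 = T XOR F = T
N4 = NOT N1 = NOT F = T
N5 = N2 OR E = T OR T = T
N6 = NOT N5 = NOT T = F
N7 = N1 NOR N4 = F NOR T = F
N9 = N3 AND N5 = T AND T = T
N10 = N5 XOR D = T XOR T = F
N15 = N6 NOR N5 = F NOR T = F
N16 = N2 OR N10 = T OR F = T
N17 = N15 XNOR N16 = F XNOR T = F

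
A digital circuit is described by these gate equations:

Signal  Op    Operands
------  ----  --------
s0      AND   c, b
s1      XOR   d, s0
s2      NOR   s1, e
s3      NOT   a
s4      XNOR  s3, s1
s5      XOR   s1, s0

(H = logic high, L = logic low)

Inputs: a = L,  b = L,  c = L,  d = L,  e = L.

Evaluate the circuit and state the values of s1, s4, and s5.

s0 = c AND b = L AND L = L
s1 = d XOR s0 = L XOR L = L
s3 = NOT a = NOT L = H
s4 = s3 XNOR s1 = H XNOR L = L
s5 = s1 XOR s0 = L XOR L = L

s1 = L; s4 = L; s5 = L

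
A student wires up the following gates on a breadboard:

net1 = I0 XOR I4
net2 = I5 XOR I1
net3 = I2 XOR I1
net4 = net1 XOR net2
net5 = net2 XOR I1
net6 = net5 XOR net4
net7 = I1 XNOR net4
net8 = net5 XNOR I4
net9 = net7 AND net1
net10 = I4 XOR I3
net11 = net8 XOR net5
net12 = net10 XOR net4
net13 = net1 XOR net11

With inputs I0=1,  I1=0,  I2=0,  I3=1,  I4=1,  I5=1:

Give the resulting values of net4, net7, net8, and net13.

net1 = I0 XOR I4 = 1 XOR 1 = 0
net2 = I5 XOR I1 = 1 XOR 0 = 1
net4 = net1 XOR net2 = 0 XOR 1 = 1
net5 = net2 XOR I1 = 1 XOR 0 = 1
net7 = I1 XNOR net4 = 0 XNOR 1 = 0
net8 = net5 XNOR I4 = 1 XNOR 1 = 1
net11 = net8 XOR net5 = 1 XOR 1 = 0
net13 = net1 XOR net11 = 0 XOR 0 = 0

net4 = 1; net7 = 0; net8 = 1; net13 = 0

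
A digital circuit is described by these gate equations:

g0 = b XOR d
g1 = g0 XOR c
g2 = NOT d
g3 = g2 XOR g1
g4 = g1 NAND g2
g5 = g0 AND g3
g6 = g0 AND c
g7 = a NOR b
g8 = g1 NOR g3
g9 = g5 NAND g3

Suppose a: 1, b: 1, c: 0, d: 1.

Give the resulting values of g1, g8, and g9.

g1 = 0, g8 = 1, g9 = 1

g0 = b XOR d = 1 XOR 1 = 0
g1 = g0 XOR c = 0 XOR 0 = 0
g2 = NOT d = NOT 1 = 0
g3 = g2 XOR g1 = 0 XOR 0 = 0
g5 = g0 AND g3 = 0 AND 0 = 0
g8 = g1 NOR g3 = 0 NOR 0 = 1
g9 = g5 NAND g3 = 0 NAND 0 = 1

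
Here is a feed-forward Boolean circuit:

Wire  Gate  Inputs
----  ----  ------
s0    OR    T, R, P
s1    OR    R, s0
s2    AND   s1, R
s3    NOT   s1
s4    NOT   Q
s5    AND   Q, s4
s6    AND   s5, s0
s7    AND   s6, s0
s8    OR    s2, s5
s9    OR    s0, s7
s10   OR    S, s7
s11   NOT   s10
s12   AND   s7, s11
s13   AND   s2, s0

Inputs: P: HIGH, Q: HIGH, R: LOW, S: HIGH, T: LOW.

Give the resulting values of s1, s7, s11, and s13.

s1 = HIGH, s7 = LOW, s11 = LOW, s13 = LOW

s0 = T OR R OR P = LOW OR LOW OR HIGH = HIGH
s1 = R OR s0 = LOW OR HIGH = HIGH
s2 = s1 AND R = HIGH AND LOW = LOW
s4 = NOT Q = NOT HIGH = LOW
s5 = Q AND s4 = HIGH AND LOW = LOW
s6 = s5 AND s0 = LOW AND HIGH = LOW
s7 = s6 AND s0 = LOW AND HIGH = LOW
s10 = S OR s7 = HIGH OR LOW = HIGH
s11 = NOT s10 = NOT HIGH = LOW
s13 = s2 AND s0 = LOW AND HIGH = LOW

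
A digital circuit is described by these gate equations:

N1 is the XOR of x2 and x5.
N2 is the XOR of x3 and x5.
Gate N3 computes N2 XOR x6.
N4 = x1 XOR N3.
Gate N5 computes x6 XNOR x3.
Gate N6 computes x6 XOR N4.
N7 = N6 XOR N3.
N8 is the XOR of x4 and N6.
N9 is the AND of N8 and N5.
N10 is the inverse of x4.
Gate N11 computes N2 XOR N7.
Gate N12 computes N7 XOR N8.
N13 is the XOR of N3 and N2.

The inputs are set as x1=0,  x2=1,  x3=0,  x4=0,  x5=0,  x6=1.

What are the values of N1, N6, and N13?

N1 = x2 XOR x5 = 1 XOR 0 = 1
N2 = x3 XOR x5 = 0 XOR 0 = 0
N3 = N2 XOR x6 = 0 XOR 1 = 1
N4 = x1 XOR N3 = 0 XOR 1 = 1
N6 = x6 XOR N4 = 1 XOR 1 = 0
N13 = N3 XOR N2 = 1 XOR 0 = 1

N1 = 1; N6 = 0; N13 = 1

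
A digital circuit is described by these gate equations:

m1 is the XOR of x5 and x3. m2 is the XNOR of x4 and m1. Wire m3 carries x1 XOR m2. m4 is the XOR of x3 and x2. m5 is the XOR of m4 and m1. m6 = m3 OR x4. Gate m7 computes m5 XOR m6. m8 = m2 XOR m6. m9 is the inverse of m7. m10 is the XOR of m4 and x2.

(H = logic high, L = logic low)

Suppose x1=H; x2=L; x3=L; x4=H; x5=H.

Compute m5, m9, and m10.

m5 = H, m9 = H, m10 = L

m1 = x5 XOR x3 = H XOR L = H
m2 = x4 XNOR m1 = H XNOR H = H
m3 = x1 XOR m2 = H XOR H = L
m4 = x3 XOR x2 = L XOR L = L
m5 = m4 XOR m1 = L XOR H = H
m6 = m3 OR x4 = L OR H = H
m7 = m5 XOR m6 = H XOR H = L
m9 = NOT m7 = NOT L = H
m10 = m4 XOR x2 = L XOR L = L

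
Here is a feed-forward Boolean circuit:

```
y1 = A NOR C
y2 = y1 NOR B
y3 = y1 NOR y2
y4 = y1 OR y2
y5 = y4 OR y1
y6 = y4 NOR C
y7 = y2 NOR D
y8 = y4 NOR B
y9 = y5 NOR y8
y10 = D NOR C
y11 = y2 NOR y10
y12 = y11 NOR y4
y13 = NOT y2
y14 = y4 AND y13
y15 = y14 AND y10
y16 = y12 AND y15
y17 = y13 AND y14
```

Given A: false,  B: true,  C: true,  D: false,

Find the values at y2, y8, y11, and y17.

y2 = false  y8 = false  y11 = true  y17 = false

y1 = A NOR C = false NOR true = false
y2 = y1 NOR B = false NOR true = false
y4 = y1 OR y2 = false OR false = false
y8 = y4 NOR B = false NOR true = false
y10 = D NOR C = false NOR true = false
y11 = y2 NOR y10 = false NOR false = true
y13 = NOT y2 = NOT false = true
y14 = y4 AND y13 = false AND true = false
y17 = y13 AND y14 = true AND false = false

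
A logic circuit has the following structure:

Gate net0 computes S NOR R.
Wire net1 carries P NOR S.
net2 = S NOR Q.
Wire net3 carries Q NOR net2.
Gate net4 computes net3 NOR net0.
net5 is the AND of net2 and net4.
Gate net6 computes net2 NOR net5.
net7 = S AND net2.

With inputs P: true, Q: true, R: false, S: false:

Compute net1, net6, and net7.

net1 = false; net6 = true; net7 = false

net0 = S NOR R = false NOR false = true
net1 = P NOR S = true NOR false = false
net2 = S NOR Q = false NOR true = false
net3 = Q NOR net2 = true NOR false = false
net4 = net3 NOR net0 = false NOR true = false
net5 = net2 AND net4 = false AND false = false
net6 = net2 NOR net5 = false NOR false = true
net7 = S AND net2 = false AND false = false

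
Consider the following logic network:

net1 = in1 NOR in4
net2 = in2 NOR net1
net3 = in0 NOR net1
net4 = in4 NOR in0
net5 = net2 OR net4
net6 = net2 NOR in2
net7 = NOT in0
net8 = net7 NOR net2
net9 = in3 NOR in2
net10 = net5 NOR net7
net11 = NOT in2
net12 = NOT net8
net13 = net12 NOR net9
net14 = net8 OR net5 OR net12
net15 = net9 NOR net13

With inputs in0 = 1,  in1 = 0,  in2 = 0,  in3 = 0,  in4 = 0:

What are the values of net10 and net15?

net10 = 1; net15 = 0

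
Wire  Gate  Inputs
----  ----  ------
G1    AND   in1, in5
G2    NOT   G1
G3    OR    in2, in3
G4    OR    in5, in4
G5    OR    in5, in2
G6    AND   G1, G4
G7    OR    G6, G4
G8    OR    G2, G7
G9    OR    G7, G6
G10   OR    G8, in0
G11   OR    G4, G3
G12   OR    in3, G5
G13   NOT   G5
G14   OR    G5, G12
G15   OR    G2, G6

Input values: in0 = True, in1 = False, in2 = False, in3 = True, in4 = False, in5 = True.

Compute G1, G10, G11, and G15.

G1 = in1 AND in5 = False AND True = False
G2 = NOT G1 = NOT False = True
G3 = in2 OR in3 = False OR True = True
G4 = in5 OR in4 = True OR False = True
G6 = G1 AND G4 = False AND True = False
G7 = G6 OR G4 = False OR True = True
G8 = G2 OR G7 = True OR True = True
G10 = G8 OR in0 = True OR True = True
G11 = G4 OR G3 = True OR True = True
G15 = G2 OR G6 = True OR False = True

G1 = False, G10 = True, G11 = True, G15 = True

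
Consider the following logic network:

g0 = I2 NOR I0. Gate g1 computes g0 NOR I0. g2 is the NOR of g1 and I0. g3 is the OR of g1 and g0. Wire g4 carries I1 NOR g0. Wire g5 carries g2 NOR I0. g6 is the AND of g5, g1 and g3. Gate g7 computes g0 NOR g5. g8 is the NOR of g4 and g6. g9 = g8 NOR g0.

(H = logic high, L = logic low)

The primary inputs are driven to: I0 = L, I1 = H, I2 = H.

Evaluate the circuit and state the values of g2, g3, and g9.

g0 = I2 NOR I0 = H NOR L = L
g1 = g0 NOR I0 = L NOR L = H
g2 = g1 NOR I0 = H NOR L = L
g3 = g1 OR g0 = H OR L = H
g4 = I1 NOR g0 = H NOR L = L
g5 = g2 NOR I0 = L NOR L = H
g6 = g5 AND g1 AND g3 = H AND H AND H = H
g8 = g4 NOR g6 = L NOR H = L
g9 = g8 NOR g0 = L NOR L = H

g2 = L  g3 = H  g9 = H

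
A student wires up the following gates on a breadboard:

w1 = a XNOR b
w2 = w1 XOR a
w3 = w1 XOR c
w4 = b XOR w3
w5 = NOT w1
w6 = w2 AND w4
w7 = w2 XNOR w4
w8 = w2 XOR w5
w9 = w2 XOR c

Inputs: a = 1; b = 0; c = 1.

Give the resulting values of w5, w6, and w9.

w5 = 1, w6 = 1, w9 = 0

w1 = a XNOR b = 1 XNOR 0 = 0
w2 = w1 XOR a = 0 XOR 1 = 1
w3 = w1 XOR c = 0 XOR 1 = 1
w4 = b XOR w3 = 0 XOR 1 = 1
w5 = NOT w1 = NOT 0 = 1
w6 = w2 AND w4 = 1 AND 1 = 1
w9 = w2 XOR c = 1 XOR 1 = 0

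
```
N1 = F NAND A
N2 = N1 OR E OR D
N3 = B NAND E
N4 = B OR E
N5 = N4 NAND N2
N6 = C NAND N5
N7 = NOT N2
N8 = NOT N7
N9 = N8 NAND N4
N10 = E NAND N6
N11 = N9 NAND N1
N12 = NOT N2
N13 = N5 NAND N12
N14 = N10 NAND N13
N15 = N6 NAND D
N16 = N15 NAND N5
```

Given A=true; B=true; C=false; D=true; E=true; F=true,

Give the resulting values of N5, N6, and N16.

N5 = false  N6 = true  N16 = true

N1 = F NAND A = true NAND true = false
N2 = N1 OR E OR D = false OR true OR true = true
N4 = B OR E = true OR true = true
N5 = N4 NAND N2 = true NAND true = false
N6 = C NAND N5 = false NAND false = true
N15 = N6 NAND D = true NAND true = false
N16 = N15 NAND N5 = false NAND false = true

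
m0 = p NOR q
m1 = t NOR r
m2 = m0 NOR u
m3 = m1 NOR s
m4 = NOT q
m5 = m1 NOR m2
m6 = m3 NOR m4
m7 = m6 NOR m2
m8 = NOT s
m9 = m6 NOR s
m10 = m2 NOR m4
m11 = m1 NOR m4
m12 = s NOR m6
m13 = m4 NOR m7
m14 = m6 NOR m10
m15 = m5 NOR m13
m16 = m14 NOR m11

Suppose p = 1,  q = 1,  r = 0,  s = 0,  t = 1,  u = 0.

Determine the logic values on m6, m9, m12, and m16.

m0 = p NOR q = 1 NOR 1 = 0
m1 = t NOR r = 1 NOR 0 = 0
m2 = m0 NOR u = 0 NOR 0 = 1
m3 = m1 NOR s = 0 NOR 0 = 1
m4 = NOT q = NOT 1 = 0
m6 = m3 NOR m4 = 1 NOR 0 = 0
m9 = m6 NOR s = 0 NOR 0 = 1
m10 = m2 NOR m4 = 1 NOR 0 = 0
m11 = m1 NOR m4 = 0 NOR 0 = 1
m12 = s NOR m6 = 0 NOR 0 = 1
m14 = m6 NOR m10 = 0 NOR 0 = 1
m16 = m14 NOR m11 = 1 NOR 1 = 0

m6 = 0, m9 = 1, m12 = 1, m16 = 0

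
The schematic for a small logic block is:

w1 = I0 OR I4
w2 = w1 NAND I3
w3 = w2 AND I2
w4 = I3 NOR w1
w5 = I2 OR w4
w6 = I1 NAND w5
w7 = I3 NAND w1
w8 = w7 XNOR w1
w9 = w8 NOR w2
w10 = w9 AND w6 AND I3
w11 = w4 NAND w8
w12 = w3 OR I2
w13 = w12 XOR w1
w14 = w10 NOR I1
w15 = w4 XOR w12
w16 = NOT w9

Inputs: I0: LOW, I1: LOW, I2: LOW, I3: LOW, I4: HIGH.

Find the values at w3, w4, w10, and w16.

w3 = LOW; w4 = LOW; w10 = LOW; w16 = HIGH

w1 = I0 OR I4 = LOW OR HIGH = HIGH
w2 = w1 NAND I3 = HIGH NAND LOW = HIGH
w3 = w2 AND I2 = HIGH AND LOW = LOW
w4 = I3 NOR w1 = LOW NOR HIGH = LOW
w5 = I2 OR w4 = LOW OR LOW = LOW
w6 = I1 NAND w5 = LOW NAND LOW = HIGH
w7 = I3 NAND w1 = LOW NAND HIGH = HIGH
w8 = w7 XNOR w1 = HIGH XNOR HIGH = HIGH
w9 = w8 NOR w2 = HIGH NOR HIGH = LOW
w10 = w9 AND w6 AND I3 = LOW AND HIGH AND LOW = LOW
w16 = NOT w9 = NOT LOW = HIGH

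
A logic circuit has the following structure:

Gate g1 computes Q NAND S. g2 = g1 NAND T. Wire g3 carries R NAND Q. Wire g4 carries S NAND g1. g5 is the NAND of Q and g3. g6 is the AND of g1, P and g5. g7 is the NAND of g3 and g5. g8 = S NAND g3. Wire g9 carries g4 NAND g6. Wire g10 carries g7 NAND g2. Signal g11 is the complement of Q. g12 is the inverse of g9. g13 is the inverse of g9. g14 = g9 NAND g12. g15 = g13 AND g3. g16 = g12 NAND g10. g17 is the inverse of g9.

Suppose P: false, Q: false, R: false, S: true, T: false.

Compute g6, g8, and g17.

g6 = false, g8 = false, g17 = false

g1 = Q NAND S = false NAND true = true
g3 = R NAND Q = false NAND false = true
g4 = S NAND g1 = true NAND true = false
g5 = Q NAND g3 = false NAND true = true
g6 = g1 AND P AND g5 = true AND false AND true = false
g8 = S NAND g3 = true NAND true = false
g9 = g4 NAND g6 = false NAND false = true
g17 = NOT g9 = NOT true = false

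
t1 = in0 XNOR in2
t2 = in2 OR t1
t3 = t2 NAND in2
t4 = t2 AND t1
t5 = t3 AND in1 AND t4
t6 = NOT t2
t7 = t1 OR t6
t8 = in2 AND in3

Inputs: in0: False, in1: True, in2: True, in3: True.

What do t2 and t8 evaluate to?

t2 = True, t8 = True

t1 = in0 XNOR in2 = False XNOR True = False
t2 = in2 OR t1 = True OR False = True
t8 = in2 AND in3 = True AND True = True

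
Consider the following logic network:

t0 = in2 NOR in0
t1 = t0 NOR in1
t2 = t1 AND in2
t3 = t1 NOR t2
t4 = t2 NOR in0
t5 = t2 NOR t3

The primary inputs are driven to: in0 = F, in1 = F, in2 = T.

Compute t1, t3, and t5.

t1 = T  t3 = F  t5 = F

t0 = in2 NOR in0 = T NOR F = F
t1 = t0 NOR in1 = F NOR F = T
t2 = t1 AND in2 = T AND T = T
t3 = t1 NOR t2 = T NOR T = F
t5 = t2 NOR t3 = T NOR F = F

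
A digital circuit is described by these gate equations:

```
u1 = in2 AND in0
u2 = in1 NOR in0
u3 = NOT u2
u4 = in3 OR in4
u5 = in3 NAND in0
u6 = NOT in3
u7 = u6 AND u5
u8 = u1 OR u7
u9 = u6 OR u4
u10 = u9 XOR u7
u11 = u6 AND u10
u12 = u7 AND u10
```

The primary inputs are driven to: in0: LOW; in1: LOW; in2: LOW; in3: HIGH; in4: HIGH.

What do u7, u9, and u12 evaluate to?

u4 = in3 OR in4 = HIGH OR HIGH = HIGH
u5 = in3 NAND in0 = HIGH NAND LOW = HIGH
u6 = NOT in3 = NOT HIGH = LOW
u7 = u6 AND u5 = LOW AND HIGH = LOW
u9 = u6 OR u4 = LOW OR HIGH = HIGH
u10 = u9 XOR u7 = HIGH XOR LOW = HIGH
u12 = u7 AND u10 = LOW AND HIGH = LOW

u7 = LOW  u9 = HIGH  u12 = LOW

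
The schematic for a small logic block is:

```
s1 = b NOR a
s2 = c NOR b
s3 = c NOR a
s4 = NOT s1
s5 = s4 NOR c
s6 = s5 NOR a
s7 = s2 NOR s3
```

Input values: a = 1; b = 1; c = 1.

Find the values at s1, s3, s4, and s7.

s1 = 0, s3 = 0, s4 = 1, s7 = 1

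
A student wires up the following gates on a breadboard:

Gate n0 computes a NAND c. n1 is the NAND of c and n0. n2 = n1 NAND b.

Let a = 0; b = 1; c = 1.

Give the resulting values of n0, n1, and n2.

n0 = a NAND c = 0 NAND 1 = 1
n1 = c NAND n0 = 1 NAND 1 = 0
n2 = n1 NAND b = 0 NAND 1 = 1

n0 = 1, n1 = 0, n2 = 1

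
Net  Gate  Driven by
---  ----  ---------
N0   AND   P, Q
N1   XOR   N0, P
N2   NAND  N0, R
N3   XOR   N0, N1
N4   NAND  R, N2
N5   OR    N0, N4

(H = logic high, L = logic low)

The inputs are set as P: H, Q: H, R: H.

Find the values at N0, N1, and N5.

N0 = H, N1 = L, N5 = H

N0 = P AND Q = H AND H = H
N1 = N0 XOR P = H XOR H = L
N2 = N0 NAND R = H NAND H = L
N4 = R NAND N2 = H NAND L = H
N5 = N0 OR N4 = H OR H = H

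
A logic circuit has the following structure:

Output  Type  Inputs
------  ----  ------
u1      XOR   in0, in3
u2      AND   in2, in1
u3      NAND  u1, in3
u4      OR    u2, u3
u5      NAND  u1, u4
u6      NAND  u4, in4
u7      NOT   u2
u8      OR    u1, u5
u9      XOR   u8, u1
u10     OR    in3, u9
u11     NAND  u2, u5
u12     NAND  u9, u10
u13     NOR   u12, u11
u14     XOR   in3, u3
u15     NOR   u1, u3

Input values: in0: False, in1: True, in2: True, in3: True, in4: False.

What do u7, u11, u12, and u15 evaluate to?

u7 = False, u11 = True, u12 = True, u15 = False

u1 = in0 XOR in3 = False XOR True = True
u2 = in2 AND in1 = True AND True = True
u3 = u1 NAND in3 = True NAND True = False
u4 = u2 OR u3 = True OR False = True
u5 = u1 NAND u4 = True NAND True = False
u7 = NOT u2 = NOT True = False
u8 = u1 OR u5 = True OR False = True
u9 = u8 XOR u1 = True XOR True = False
u10 = in3 OR u9 = True OR False = True
u11 = u2 NAND u5 = True NAND False = True
u12 = u9 NAND u10 = False NAND True = True
u15 = u1 NOR u3 = True NOR False = False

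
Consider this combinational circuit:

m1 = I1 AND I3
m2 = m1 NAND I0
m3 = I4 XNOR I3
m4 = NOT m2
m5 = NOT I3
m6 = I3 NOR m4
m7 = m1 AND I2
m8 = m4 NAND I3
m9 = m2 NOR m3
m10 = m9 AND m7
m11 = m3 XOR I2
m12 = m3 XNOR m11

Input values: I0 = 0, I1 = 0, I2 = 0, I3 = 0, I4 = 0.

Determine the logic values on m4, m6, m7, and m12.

m1 = I1 AND I3 = 0 AND 0 = 0
m2 = m1 NAND I0 = 0 NAND 0 = 1
m3 = I4 XNOR I3 = 0 XNOR 0 = 1
m4 = NOT m2 = NOT 1 = 0
m6 = I3 NOR m4 = 0 NOR 0 = 1
m7 = m1 AND I2 = 0 AND 0 = 0
m11 = m3 XOR I2 = 1 XOR 0 = 1
m12 = m3 XNOR m11 = 1 XNOR 1 = 1

m4 = 0, m6 = 1, m7 = 0, m12 = 1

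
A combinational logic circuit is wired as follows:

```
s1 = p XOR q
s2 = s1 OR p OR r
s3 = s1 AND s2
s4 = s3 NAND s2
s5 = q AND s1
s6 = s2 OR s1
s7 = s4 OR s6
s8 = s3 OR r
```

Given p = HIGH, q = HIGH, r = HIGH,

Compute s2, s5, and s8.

s1 = p XOR q = HIGH XOR HIGH = LOW
s2 = s1 OR p OR r = LOW OR HIGH OR HIGH = HIGH
s3 = s1 AND s2 = LOW AND HIGH = LOW
s5 = q AND s1 = HIGH AND LOW = LOW
s8 = s3 OR r = LOW OR HIGH = HIGH

s2 = HIGH, s5 = LOW, s8 = HIGH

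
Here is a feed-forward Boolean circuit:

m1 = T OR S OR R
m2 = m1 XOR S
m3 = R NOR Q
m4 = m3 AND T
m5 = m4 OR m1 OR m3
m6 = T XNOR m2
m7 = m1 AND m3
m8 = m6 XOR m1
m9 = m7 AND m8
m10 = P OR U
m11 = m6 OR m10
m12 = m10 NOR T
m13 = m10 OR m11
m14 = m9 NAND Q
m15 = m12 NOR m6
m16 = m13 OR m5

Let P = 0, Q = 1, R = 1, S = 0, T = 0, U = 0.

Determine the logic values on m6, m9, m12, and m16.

m1 = T OR S OR R = 0 OR 0 OR 1 = 1
m2 = m1 XOR S = 1 XOR 0 = 1
m3 = R NOR Q = 1 NOR 1 = 0
m4 = m3 AND T = 0 AND 0 = 0
m5 = m4 OR m1 OR m3 = 0 OR 1 OR 0 = 1
m6 = T XNOR m2 = 0 XNOR 1 = 0
m7 = m1 AND m3 = 1 AND 0 = 0
m8 = m6 XOR m1 = 0 XOR 1 = 1
m9 = m7 AND m8 = 0 AND 1 = 0
m10 = P OR U = 0 OR 0 = 0
m11 = m6 OR m10 = 0 OR 0 = 0
m12 = m10 NOR T = 0 NOR 0 = 1
m13 = m10 OR m11 = 0 OR 0 = 0
m16 = m13 OR m5 = 0 OR 1 = 1

m6 = 0; m9 = 0; m12 = 1; m16 = 1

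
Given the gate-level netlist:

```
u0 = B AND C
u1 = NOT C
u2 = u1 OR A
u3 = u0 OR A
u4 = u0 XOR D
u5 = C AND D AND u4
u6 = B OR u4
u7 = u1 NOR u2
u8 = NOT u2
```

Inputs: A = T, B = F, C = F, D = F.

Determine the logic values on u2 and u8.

u1 = NOT C = NOT F = T
u2 = u1 OR A = T OR T = T
u8 = NOT u2 = NOT T = F

u2 = T, u8 = F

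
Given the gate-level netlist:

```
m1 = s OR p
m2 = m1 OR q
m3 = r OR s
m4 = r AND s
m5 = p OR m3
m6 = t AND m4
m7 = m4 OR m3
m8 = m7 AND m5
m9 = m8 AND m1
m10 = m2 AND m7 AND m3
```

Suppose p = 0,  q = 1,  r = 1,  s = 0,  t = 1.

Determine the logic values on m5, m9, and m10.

m5 = 1  m9 = 0  m10 = 1

m1 = s OR p = 0 OR 0 = 0
m2 = m1 OR q = 0 OR 1 = 1
m3 = r OR s = 1 OR 0 = 1
m4 = r AND s = 1 AND 0 = 0
m5 = p OR m3 = 0 OR 1 = 1
m7 = m4 OR m3 = 0 OR 1 = 1
m8 = m7 AND m5 = 1 AND 1 = 1
m9 = m8 AND m1 = 1 AND 0 = 0
m10 = m2 AND m7 AND m3 = 1 AND 1 AND 1 = 1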